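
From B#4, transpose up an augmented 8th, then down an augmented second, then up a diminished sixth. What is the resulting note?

An augmented octave up from B#4 is B##5.
Down an augmented second from B##5: A#5 (3 semitones down).
Up a diminished sixth from A#5: F6 (7 semitones up).

F6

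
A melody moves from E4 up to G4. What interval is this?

minor third

E to G spans three letter names (E-F-G) — that makes it a third of some quality.
A major third would be 4 semitones, but E4 to G4 is 3 — one semitone narrower, making it a minor third.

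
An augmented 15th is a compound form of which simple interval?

A8

Subtracting seven from the interval number removes an octave: 15 − 7 = 8.
That makes an augmented fifteenth a compound augmented octave — an octave plus an augmented octave.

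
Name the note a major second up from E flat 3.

F 3

The second takes the letter from E up to F.
Moving 2 semitones up from Eb3 (the size of a major second) reaches F3.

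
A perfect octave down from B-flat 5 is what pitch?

B-flat 4

For an octave the letter name doesn't change: still B, an octave down.
Moving 12 semitones down from Bb5 (the size of a perfect octave) reaches Bb4.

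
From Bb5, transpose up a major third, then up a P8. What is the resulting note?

D7

Bb5 up a major third → D6 (4 semitones).
Up a perfect octave from D6: D7 (12 semitones up).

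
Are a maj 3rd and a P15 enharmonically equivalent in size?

A major third spans 4 semitones; a perfect fifteenth spans 24 semitones. They differ by 20.

No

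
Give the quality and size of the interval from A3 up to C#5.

M10

A to C spans three letter names (A-B-C), plus an octave, so the interval is some kind of tenth.
Counting semitones, A3→C#5 is 16, which is the major tenth.
(Equivalently, a compound major third: a major third plus an octave.)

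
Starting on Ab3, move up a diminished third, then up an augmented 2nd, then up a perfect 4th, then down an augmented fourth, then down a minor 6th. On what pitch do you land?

Fb3

Ab3 up a diminished third → Cbb4 (2 semitones).
An augmented second up from Cbb4 is Db4.
Up a perfect fourth from Db4: Gb4 (5 semitones up).
Down an augmented fourth from Gb4: Dbb4 (6 semitones down).
Down a minor sixth from Dbb4: Fb3 (8 semitones down).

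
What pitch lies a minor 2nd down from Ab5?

G5

Counting two letter names down from A lands on G.
A minor second is 1 semitone; 1 semitone down from Ab5 gives G5.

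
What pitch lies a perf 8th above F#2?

F#3

For an octave the letter name doesn't change: still F, an octave up.
Moving 12 semitones up from F#2 (the size of a perfect octave) reaches F#3.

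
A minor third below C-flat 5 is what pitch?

A-flat 4

Three letter names down from C: A.
A minor third spans 3 semitones, so from Cb5 the target pitch is Ab4.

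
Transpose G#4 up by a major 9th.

A#5

The ninth's letter: G up two letter names plus an octave → A.
A major ninth spans 14 semitones, so from G#4 the target pitch is A#5.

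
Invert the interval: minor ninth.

major 7th

First reduce the compound minor ninth to its simple form, a minor second.
Interval numbers invert to sum to nine: 2 + 7 = 9, so a second inverts to a seventh.
The quality also flips — minor becomes major — giving a major seventh.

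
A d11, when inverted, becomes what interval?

A5

First reduce the compound diminished eleventh to its simple form, a diminished fourth.
Interval numbers invert to sum to nine: 4 + 5 = 9, so a fourth inverts to a fifth.
The quality also flips — diminished becomes augmented — giving an augmented fifth.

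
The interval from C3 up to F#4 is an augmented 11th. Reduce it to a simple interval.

augmented 4th

Take out an octave (7 from the number): 11 − 7 = 4.
Quality carries through unchanged, so the simple form is an augmented fourth.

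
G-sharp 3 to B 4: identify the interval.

G to B spans three letter names (G-A-B), plus an octave: a tenth.
At 15 semitones, G#3→B4 falls one short of a major tenth: minor.
(Equivalently, a compound minor third: a minor third plus an octave.)

minor tenth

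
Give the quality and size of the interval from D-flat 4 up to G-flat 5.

perfect eleventh

D to G spans four letter names (D-E-F-G), plus an octave: an eleventh.
Db4 to Gb5 is 17 semitones, matching the perfect eleventh exactly, so the quality is perfect.
(Equivalently, a compound perfect fourth: a perfect fourth plus an octave.)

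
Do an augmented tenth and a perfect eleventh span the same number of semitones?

Both span 17 semitones: an augmented tenth and a perfect eleventh are the same chromatic distance.

Yes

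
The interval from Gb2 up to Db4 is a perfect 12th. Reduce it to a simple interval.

Take out an octave (7 from the number): 12 − 7 = 5.
So a perfect twelfth is an octave plus a perfect fifth. The quality is unchanged.

perfect fifth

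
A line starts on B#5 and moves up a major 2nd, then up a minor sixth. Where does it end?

A major second up from B#5 is C##6.
A minor sixth up from C##6 is A#6.

A#6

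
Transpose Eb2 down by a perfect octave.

Eb1

An octave keeps the letter name E, an octave down from E.
A perfect octave is 12 semitones; 12 semitones down from Eb2 gives Eb1.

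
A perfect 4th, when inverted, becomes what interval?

perfect fifth

Inverted interval numbers add to nine, so a fourth pairs with a fifth (4 + 5 = 9).
And perfect stays perfect under inversion, so we get a perfect fifth.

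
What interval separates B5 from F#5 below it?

Descending from B5 to F#5 is the same interval as ascending F#5 to B5.
F to B spans four letter names (F-G-A-B) — that makes it a fourth of some quality.
Counting semitones, F#5→B5 is 5, which is the perfect fourth.

perfect fourth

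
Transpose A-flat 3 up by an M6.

Six letter names up from A: F.
Moving 9 semitones up from Ab3 (the size of a major sixth) reaches F4.

F 4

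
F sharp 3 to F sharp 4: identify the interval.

F to F is the same letter name, plus an octave: an octave.
Counting semitones, F#3→F#4 is 12, which is the perfect octave.

perfect 8th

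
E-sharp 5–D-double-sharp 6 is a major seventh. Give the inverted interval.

Interval numbers invert to sum to nine: 7 + 2 = 9, so a seventh inverts to a second.
And major becomes minor under inversion, so we get a minor second.

minor 2nd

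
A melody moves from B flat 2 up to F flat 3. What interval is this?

B to F spans five letter names (B-C-D-E-F): a fifth.
Bb2 to Fb3 spans 6 semitones — one semitone narrower than the perfect fifth (7) — giving a diminished fifth.

diminished 5th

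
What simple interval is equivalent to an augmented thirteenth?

Take out an octave (7 from the number): 13 − 7 = 6.
So an augmented thirteenth is an octave plus an augmented sixth. The quality is unchanged.

A6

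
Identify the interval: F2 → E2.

Descending from F2 to E2 is the same interval as ascending E2 to F2.
E to F spans two letter names (E-F) — that makes it a second of some quality.
E2 to F2 is 1 semitone, a half step short of the major second (2), so this is minor.

minor 2nd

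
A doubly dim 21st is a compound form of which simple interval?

doubly diminished seventh

Each octave removed subtracts seven from the number: 21 − 14 = 7.
Quality carries through unchanged, so the simple form is a doubly diminished seventh.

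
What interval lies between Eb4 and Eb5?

E to E is the same letter name, plus an octave: an octave.
The perfect octave spans 12 semitones, and Eb4 to Eb5 is exactly 12 semitones — so this is a perfect octave.

perfect 8th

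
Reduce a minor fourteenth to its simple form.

Take out an octave (7 from the number): 14 − 7 = 7.
Quality carries through unchanged, so the simple form is a minor seventh.

minor 7th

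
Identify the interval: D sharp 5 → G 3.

augmented twelfth

Descending from D#5 to G3 is the same interval as ascending G3 to D#5.
G to D spans five letter names (G-A-B-C-D), plus an octave: a twelfth.
A perfect twelfth would be 19 semitones; G3 to D#5 is 20, one semitone wider, so the interval is augmented.
(Equivalently, a compound augmented fifth: an augmented fifth plus an octave.)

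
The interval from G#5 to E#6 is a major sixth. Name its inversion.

minor 3rd

Interval numbers invert to sum to nine: 6 + 3 = 9, so a sixth inverts to a third.
The quality also flips — major becomes minor — giving a minor third.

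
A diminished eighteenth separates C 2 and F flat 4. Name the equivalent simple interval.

Each octave removed subtracts seven from the number: 18 − 14 = 4.
That makes a diminished eighteenth a compound diminished fourth — 2 octaves plus a diminished fourth.

diminished 4th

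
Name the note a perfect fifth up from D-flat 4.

A-flat 4

Counting five letter names up from D lands on A.
A perfect fifth spans 7 semitones, so from Db4 the target pitch is Ab4.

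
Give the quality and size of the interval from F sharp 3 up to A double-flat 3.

F to A spans three letter names (F-G-A) — that makes it a third of some quality.
The major third is 4 semitones; here we have 1, three semitones narrower: doubly diminished.

doubly diminished third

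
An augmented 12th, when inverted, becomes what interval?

First reduce the compound augmented twelfth to its simple form, an augmented fifth.
Inverted interval numbers add to nine, so a fifth pairs with a fourth (5 + 4 = 9).
Quality inverts too: augmented becomes diminished. That makes the inversion a diminished fourth.

diminished fourth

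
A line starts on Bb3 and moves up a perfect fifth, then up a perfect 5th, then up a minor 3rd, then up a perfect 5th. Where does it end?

Bb5

Up a perfect fifth from Bb3: F4 (7 semitones up).
A perfect fifth up from F4 is C5.
Up a minor third from C5: Eb5 (3 semitones up).
Up a perfect fifth from Eb5: Bb5 (7 semitones up).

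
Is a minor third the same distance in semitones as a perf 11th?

No

3 semitones (minor third) vs 17 semitones (perfect eleventh): not equal.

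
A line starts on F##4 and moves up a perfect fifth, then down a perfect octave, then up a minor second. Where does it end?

Up a perfect fifth from F##4: C##5 (7 semitones up).
C##5 down a perfect octave → C##4 (12 semitones).
A minor second up from C##4 is D#4.

D#4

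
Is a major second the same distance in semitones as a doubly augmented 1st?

Yes

A major second spans 2 semitones, and a doubly augmented unison also spans 2 semitones — they're enharmonic.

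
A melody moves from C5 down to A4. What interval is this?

Descending from C5 to A4 is the same interval as ascending A4 to C5.
A to C spans three letter names (A-B-C): a third.
A4 to C5 is 3 semitones, a half step short of the major third (4), so this is minor.

minor 3rd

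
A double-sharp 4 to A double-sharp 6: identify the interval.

P15

A to A is the same letter name, plus 2 octaves: a fifteenth.
The perfect fifteenth spans 24 semitones, and A##4 to A##6 is exactly 24 semitones — so this is a perfect fifteenth.
(Equivalently, a compound perfect octave: a perfect octave plus an octave.)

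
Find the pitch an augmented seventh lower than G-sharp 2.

A-flat 1

The seventh takes the letter from G down to A.
An augmented seventh is 12 semitones; 12 semitones down from G#2 gives Ab1.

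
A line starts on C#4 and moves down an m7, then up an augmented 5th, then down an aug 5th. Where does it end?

D#3

A minor seventh down from C#4 is D#3.
An augmented fifth up from D#3 is A##3.
A##3 down an augmented fifth → D#3 (8 semitones).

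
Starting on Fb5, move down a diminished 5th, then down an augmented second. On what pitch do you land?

Abb4

A diminished fifth down from Fb5 is Bb4.
Down an augmented second from Bb4: Abb4 (3 semitones down).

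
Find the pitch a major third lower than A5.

Three letter names down from A: F.
A major third spans 4 semitones, so from A5 the target pitch is F5.

F5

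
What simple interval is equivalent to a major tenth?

major 3rd

Each octave removed subtracts seven from the number: 10 − 7 = 3.
Quality carries through unchanged, so the simple form is a major third.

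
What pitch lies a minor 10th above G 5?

Three letters up from G (plus an octave) reaches B.
A minor tenth is 15 semitones; 15 semitones up from G5 gives Bb6.

B-flat 6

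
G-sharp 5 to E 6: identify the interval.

G to E spans six letter names (G-A-B-C-D-E), so the interval is some kind of sixth.
At 8 semitones, G#5→E6 falls one short of a major sixth: minor.

m6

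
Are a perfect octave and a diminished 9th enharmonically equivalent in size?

A perfect octave = 12 semitones = a diminished ninth; enharmonically equal.

Yes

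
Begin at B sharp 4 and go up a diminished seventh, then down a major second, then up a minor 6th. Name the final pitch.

E flat 6

Up a diminished seventh from B#4: A5 (9 semitones up).
A major second down from A5 is G5.
G5 up a minor sixth → Eb6 (8 semitones).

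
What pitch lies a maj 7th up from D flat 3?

The seventh takes the letter from D up to C.
Moving 11 semitones up from Db3 (the size of a major seventh) reaches C4.

C 4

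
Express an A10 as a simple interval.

A3

Take out an octave (7 from the number): 10 − 7 = 3.
That makes an augmented tenth a compound augmented third — an octave plus an augmented third.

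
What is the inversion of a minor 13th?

First reduce the compound minor thirteenth to its simple form, a minor sixth.
The rule of nine gives the new number: 9 − 6 = 3, so a sixth becomes a third.
Quality inverts too: minor becomes major. That makes the inversion a major third.

M3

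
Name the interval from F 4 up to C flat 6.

F to C spans five letter names (F-G-A-B-C), plus an octave — that makes it a twelfth of some quality.
F4 to Cb6 spans 18 semitones — one semitone narrower than the perfect twelfth (19) — giving a diminished twelfth.
(Equivalently, a compound diminished fifth: a diminished fifth plus an octave.)

diminished twelfth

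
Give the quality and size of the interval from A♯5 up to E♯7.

perfect twelfth

A to E spans five letter names (A-B-C-D-E), plus an octave: a twelfth.
A#5 to E#7 is 19 semitones, matching the perfect twelfth exactly, so the quality is perfect.
(Equivalently, a compound perfect fifth: a perfect fifth plus an octave.)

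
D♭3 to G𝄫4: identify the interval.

D to G spans four letter names (D-E-F-G), plus an octave: an eleventh.
A perfect eleventh would be 17 semitones; Db3 to Gbb4 is 16, one semitone narrower, so the interval is diminished.
(Equivalently, a compound diminished fourth: a diminished fourth plus an octave.)

diminished 11th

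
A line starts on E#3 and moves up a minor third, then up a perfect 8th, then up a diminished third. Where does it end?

Up a minor third from E#3: G#3 (3 semitones up).
G#3 up a perfect octave → G#4 (12 semitones).
G#4 up a diminished third → Bb4 (2 semitones).

Bb4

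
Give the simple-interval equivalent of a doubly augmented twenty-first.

doubly augmented 7th

Subtracting seven from the interval number removes an octave: 21 − 14 = 7.
That makes a doubly augmented twenty-first a compound doubly augmented seventh — 2 octaves plus a doubly augmented seventh.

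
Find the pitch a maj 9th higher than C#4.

Counting two letter names plus an octave up from C lands on D.
A major ninth spans 14 semitones, so from C#4 the target pitch is D#5.

D#5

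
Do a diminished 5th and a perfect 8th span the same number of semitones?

A diminished fifth is 6 semitones but a perfect octave is 12 semitones — different sizes.

No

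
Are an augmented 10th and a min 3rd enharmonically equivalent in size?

An augmented tenth is 17 semitones but a minor third is 3 semitones — different sizes.

No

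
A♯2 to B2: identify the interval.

A to B spans two letter names (A-B), so the interval is some kind of second.
A#2 to B2 is 1 semitone, a half step short of the major second (2), so this is minor.

minor second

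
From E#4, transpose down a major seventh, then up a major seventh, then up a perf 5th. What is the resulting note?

B#4

Down a major seventh from E#4: F#3 (11 semitones down).
Up a major seventh from F#3: E#4 (11 semitones up).
E#4 up a perfect fifth → B#4 (7 semitones).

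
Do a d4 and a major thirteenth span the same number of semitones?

A diminished fourth spans 4 semitones; a major thirteenth spans 21 semitones. They differ by 17.

No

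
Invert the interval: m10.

M6

First reduce the compound minor tenth to its simple form, a minor third.
Inverted interval numbers add to nine, so a third pairs with a sixth (3 + 6 = 9).
And minor becomes major under inversion, so we get a major sixth.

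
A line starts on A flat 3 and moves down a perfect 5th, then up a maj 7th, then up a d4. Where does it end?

Down a perfect fifth from Ab3: Db3 (7 semitones down).
Up a major seventh from Db3: C4 (11 semitones up).
A diminished fourth up from C4 is Fb4.

F flat 4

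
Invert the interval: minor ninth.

First reduce the compound minor ninth to its simple form, a minor second.
Inverted interval numbers add to nine, so a second pairs with a seventh (2 + 7 = 9).
And minor becomes major under inversion, so we get a major seventh.

major 7th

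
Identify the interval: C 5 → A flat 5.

minor 6th

C to A spans six letter names (C-D-E-F-G-A) — that makes it a sixth of some quality.
C5 to Ab5 is 8 semitones, a half step short of the major sixth (9), so this is minor.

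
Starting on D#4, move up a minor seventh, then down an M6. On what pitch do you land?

E4

A minor seventh up from D#4 is C#5.
A major sixth down from C#5 is E4.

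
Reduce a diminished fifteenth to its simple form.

Take out an octave (7 from the number): 15 − 7 = 8.
So a diminished fifteenth is an octave plus a diminished octave. The quality is unchanged.

diminished 8th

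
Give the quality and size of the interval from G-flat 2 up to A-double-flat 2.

G to A spans two letter names (G-A), so the interval is some kind of second.
A major second would be 2 semitones, but Gb2 to Abb2 is 1 — one semitone narrower, making it a minor second.

minor second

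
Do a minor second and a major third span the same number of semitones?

1 semitone (minor second) vs 4 semitones (major third): not equal.

No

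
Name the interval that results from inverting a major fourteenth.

First reduce the compound major fourteenth to its simple form, a major seventh.
Interval numbers invert to sum to nine: 7 + 2 = 9, so a seventh inverts to a second.
Quality inverts too: major becomes minor. That makes the inversion a minor second.

minor 2nd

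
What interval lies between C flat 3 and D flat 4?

C to D spans two letter names (C-D), plus an octave: a ninth.
Counting semitones, Cb3→Db4 is 14, which is the major ninth.
(Equivalently, a compound major second: a major second plus an octave.)

major 9th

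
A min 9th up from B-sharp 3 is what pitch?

The ninth's letter: B up two letter names plus an octave → C.
A minor ninth spans 13 semitones, so from B#3 the target pitch is C#5.

C-sharp 5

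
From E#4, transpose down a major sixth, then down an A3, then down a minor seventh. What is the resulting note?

Down a major sixth from E#4: G#3 (9 semitones down).
G#3 down an augmented third → Eb3 (5 semitones).
Eb3 down a minor seventh → F2 (10 semitones).

F2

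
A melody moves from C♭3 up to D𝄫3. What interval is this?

m2

C to D spans two letter names (C-D) — that makes it a second of some quality.
Cb3 to Dbb3 is 1 semitone, a half step short of the major second (2), so this is minor.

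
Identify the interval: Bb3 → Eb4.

B to E spans four letter names (B-C-D-E) — that makes it a fourth of some quality.
Bb3 to Eb4 is 5 semitones, matching the perfect fourth exactly, so the quality is perfect.

perfect fourth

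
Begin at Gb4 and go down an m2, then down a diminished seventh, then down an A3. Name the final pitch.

Eb3

A minor second down from Gb4 is F4.
Down a diminished seventh from F4: G#3 (9 semitones down).
Down an augmented third from G#3: Eb3 (5 semitones down).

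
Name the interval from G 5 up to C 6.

perfect fourth

G to C spans four letter names (G-A-B-C), so the interval is some kind of fourth.
G5 to C6 is 5 semitones, matching the perfect fourth exactly, so the quality is perfect.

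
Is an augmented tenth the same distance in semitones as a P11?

An augmented tenth spans 17 semitones, and a perfect eleventh also spans 17 semitones — they're enharmonic.

Yes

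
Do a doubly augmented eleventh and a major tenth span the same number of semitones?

No

A doubly augmented eleventh spans 19 semitones; a major tenth spans 16 semitones. They differ by 3.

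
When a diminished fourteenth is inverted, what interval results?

First reduce the compound diminished fourteenth to its simple form, a diminished seventh.
Interval numbers invert to sum to nine: 7 + 2 = 9, so a seventh inverts to a second.
And diminished becomes augmented under inversion, so we get an augmented second.

A2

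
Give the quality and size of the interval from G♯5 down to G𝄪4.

Descending from G#5 to G##4 is the same interval as ascending G##4 to G#5.
G to G is the same letter name, plus an octave — that makes it an octave of some quality.
The perfect octave is 12 semitones; here we have 11, one semitone narrower: diminished.

diminished 8th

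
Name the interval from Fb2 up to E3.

augmented seventh

F to E spans seven letter names (F-G-A-B-C-D-E) — that makes it a seventh of some quality.
Fb2 to E3 spans 12 semitones — one semitone wider than the major seventh (11) — giving an augmented seventh.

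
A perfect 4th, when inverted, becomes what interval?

The rule of nine gives the new number: 9 − 4 = 5, so a fourth becomes a fifth.
And perfect stays perfect under inversion, so we get a perfect fifth.

perfect fifth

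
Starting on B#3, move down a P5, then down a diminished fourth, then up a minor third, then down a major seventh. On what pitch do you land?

A perfect fifth down from B#3 is E#3.
Down a diminished fourth from E#3: B##2 (4 semitones down).
A minor third up from B##2 is D##3.
A major seventh down from D##3 is E#2.

E#2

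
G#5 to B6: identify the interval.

minor 10th

G to B spans three letter names (G-A-B), plus an octave — that makes it a tenth of some quality.
G#5 to B6 is 15 semitones, a half step short of the major tenth (16), so this is minor.
(Equivalently, a compound minor third: a minor third plus an octave.)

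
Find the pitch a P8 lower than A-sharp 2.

An octave keeps the letter name A, an octave down from A.
A perfect octave is 12 semitones; 12 semitones down from A#2 gives A#1.

A-sharp 1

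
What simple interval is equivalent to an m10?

minor 3rd

Take out an octave (7 from the number): 10 − 7 = 3.
That makes a minor tenth a compound minor third — an octave plus a minor third.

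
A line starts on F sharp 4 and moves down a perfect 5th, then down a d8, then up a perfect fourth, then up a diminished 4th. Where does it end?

A 3

F#4 down a perfect fifth → B3 (7 semitones).
B3 down a diminished octave → B#2 (11 semitones).
Up a perfect fourth from B#2: E#3 (5 semitones up).
E#3 up a diminished fourth → A3 (4 semitones).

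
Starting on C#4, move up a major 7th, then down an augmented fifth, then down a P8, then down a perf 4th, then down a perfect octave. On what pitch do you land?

C#4 up a major seventh → B#4 (11 semitones).
Down an augmented fifth from B#4: E4 (8 semitones down).
E4 down a perfect octave → E3 (12 semitones).
A perfect fourth down from E3 is B2.
A perfect octave down from B2 is B1.

B1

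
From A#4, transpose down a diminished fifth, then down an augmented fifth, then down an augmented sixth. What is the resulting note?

A diminished fifth down from A#4 is D##4.
An augmented fifth down from D##4 is G#3.
Down an augmented sixth from G#3: Bb2 (10 semitones down).

Bb2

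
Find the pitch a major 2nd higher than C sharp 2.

D sharp 2

Two letter names up from C: D.
A major second spans 2 semitones, so from C#2 the target pitch is D#2.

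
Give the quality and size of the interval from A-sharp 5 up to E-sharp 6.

perfect fifth

A to E spans five letter names (A-B-C-D-E) — that makes it a fifth of some quality.
The perfect fifth spans 7 semitones, and A#5 to E#6 is exactly 7 semitones — so this is a perfect fifth.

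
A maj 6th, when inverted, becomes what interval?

Interval numbers invert to sum to nine: 6 + 3 = 9, so a sixth inverts to a third.
And major becomes minor under inversion, so we get a minor third.

minor third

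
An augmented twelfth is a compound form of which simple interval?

augmented fifth

Take out an octave (7 from the number): 12 − 7 = 5.
So an augmented twelfth is an octave plus an augmented fifth. The quality is unchanged.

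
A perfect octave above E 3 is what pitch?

An octave keeps the letter name E, an octave up from E.
A perfect octave spans 12 semitones, so from E3 the target pitch is E4.

E 4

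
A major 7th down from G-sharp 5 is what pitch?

A 4

Seven letter names down from G: A.
A major seventh spans 11 semitones, so from G#5 the target pitch is A4.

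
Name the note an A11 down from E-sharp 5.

Four letters down from E (plus an octave) reaches B.
An augmented eleventh is 18 semitones; 18 semitones down from E#5 gives B3.

B 3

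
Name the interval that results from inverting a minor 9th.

First reduce the compound minor ninth to its simple form, a minor second.
Interval numbers invert to sum to nine: 2 + 7 = 9, so a second inverts to a seventh.
And minor becomes major under inversion, so we get a major seventh.

major 7th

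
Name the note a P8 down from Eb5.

Eb4

An octave keeps the letter name E, an octave down from E.
A perfect octave spans 12 semitones, so from Eb5 the target pitch is Eb4.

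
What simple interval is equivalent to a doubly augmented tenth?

Take out an octave (7 from the number): 10 − 7 = 3.
That makes a doubly augmented tenth a compound doubly augmented third — an octave plus a doubly augmented third.

AA3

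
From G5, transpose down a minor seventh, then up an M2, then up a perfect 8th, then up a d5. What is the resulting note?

A minor seventh down from G5 is A4.
Up a major second from A4: B4 (2 semitones up).
A perfect octave up from B4 is B5.
A diminished fifth up from B5 is F6.

F6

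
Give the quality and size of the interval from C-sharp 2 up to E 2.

C to E spans three letter names (C-D-E), so the interval is some kind of third.
C#2 to E2 is 3 semitones, a half step short of the major third (4), so this is minor.

minor 3rd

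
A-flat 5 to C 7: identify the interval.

A to C spans three letter names (A-B-C), plus an octave — that makes it a tenth of some quality.
Ab5 to C7 is 16 semitones, matching the major tenth exactly, so the quality is major.
(Equivalently, a compound major third: a major third plus an octave.)

major tenth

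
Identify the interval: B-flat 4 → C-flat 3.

major 14th

Descending from Bb4 to Cb3 is the same interval as ascending Cb3 to Bb4.
C to B spans seven letter names (C-D-E-F-G-A-B), plus an octave: a fourteenth.
The major fourteenth spans 23 semitones, and Cb3 to Bb4 is exactly 23 semitones — so this is a major fourteenth.
(Equivalently, a compound major seventh: a major seventh plus an octave.)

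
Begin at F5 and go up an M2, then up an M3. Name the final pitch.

F5 up a major second → G5 (2 semitones).
A major third up from G5 is B5.

B5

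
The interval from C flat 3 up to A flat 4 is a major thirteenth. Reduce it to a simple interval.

major 6th

Subtracting seven from the interval number removes an octave: 13 − 7 = 6.
Quality carries through unchanged, so the simple form is a major sixth.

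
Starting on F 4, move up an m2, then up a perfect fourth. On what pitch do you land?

C flat 5

Up a minor second from F4: Gb4 (1 semitone up).
A perfect fourth up from Gb4 is Cb5.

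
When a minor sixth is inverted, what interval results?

Inverted interval numbers add to nine, so a sixth pairs with a third (6 + 3 = 9).
And minor becomes major under inversion, so we get a major third.

major 3rd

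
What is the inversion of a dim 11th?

A5

First reduce the compound diminished eleventh to its simple form, a diminished fourth.
Inverted interval numbers add to nine, so a fourth pairs with a fifth (4 + 5 = 9).
And diminished becomes augmented under inversion, so we get an augmented fifth.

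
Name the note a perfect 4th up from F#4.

B4

Counting four letter names up from F lands on B.
A perfect fourth spans 5 semitones, so from F#4 the target pitch is B4.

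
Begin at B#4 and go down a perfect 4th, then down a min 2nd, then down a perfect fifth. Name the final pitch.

A perfect fourth down from B#4 is F##4.
A minor second down from F##4 is E##4.
E##4 down a perfect fifth → A##3 (7 semitones).

A##3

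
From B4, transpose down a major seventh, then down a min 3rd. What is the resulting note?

A3

Down a major seventh from B4: C4 (11 semitones down).
C4 down a minor third → A3 (3 semitones).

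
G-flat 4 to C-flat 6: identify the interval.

G to C spans four letter names (G-A-B-C), plus an octave, so the interval is some kind of eleventh.
Counting semitones, Gb4→Cb6 is 17, which is the perfect eleventh.
(Equivalently, a compound perfect fourth: a perfect fourth plus an octave.)

P11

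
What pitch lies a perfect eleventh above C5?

F6

Four letters up from C (plus an octave) reaches F.
A perfect eleventh spans 17 semitones, so from C5 the target pitch is F6.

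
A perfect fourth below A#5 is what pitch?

The fourth takes the letter from A down to E.
A perfect fourth is 5 semitones; 5 semitones down from A#5 gives E#5.

E#5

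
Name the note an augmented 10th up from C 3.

Three letters up from C (plus an octave) reaches E.
An augmented tenth spans 17 semitones, so from C3 the target pitch is E#4.

E sharp 4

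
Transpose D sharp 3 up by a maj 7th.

Seven letter names up from D: C.
Moving 11 semitones up from D#3 (the size of a major seventh) reaches C##4.

C double-sharp 4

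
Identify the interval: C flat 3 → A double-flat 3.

C to A spans six letter names (C-D-E-F-G-A), so the interval is some kind of sixth.
Cb3 to Abb3 is 8 semitones, a half step short of the major sixth (9), so this is minor.

minor sixth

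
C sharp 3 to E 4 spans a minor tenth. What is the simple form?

m3

Take out an octave (7 from the number): 10 − 7 = 3.
That makes a minor tenth a compound minor third — an octave plus a minor third.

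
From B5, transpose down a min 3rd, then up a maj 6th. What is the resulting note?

A minor third down from B5 is G#5.
G#5 up a major sixth → E#6 (9 semitones).

E#6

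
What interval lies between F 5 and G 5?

major second

F to G spans two letter names (F-G) — that makes it a second of some quality.
Counting semitones, F5→G5 is 2, which is the major second.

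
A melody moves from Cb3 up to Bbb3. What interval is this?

C to B spans seven letter names (C-D-E-F-G-A-B) — that makes it a seventh of some quality.
At 10 semitones, Cb3→Bbb3 falls one short of a major seventh: minor.

minor seventh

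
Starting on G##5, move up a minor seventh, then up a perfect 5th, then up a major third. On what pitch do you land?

A minor seventh up from G##5 is F##6.
A perfect fifth up from F##6 is C##7.
Up a major third from C##7: E##7 (4 semitones up).

E##7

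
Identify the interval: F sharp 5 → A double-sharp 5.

A3

F to A spans three letter names (F-G-A) — that makes it a third of some quality.
A major third would be 4 semitones; F#5 to A##5 is 5, one semitone wider, so the interval is augmented.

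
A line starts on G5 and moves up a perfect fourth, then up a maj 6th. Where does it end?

Up a perfect fourth from G5: C6 (5 semitones up).
Up a major sixth from C6: A6 (9 semitones up).

A6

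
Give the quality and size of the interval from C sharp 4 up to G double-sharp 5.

A12

C to G spans five letter names (C-D-E-F-G), plus an octave, so the interval is some kind of twelfth.
The perfect twelfth is 19 semitones; here we have 20, one semitone wider: augmented.
(Equivalently, a compound augmented fifth: an augmented fifth plus an octave.)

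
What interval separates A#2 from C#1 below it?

Descending from A#2 to C#1 is the same interval as ascending C#1 to A#2.
C to A spans six letter names (C-D-E-F-G-A), plus an octave — that makes it a thirteenth of some quality.
The major thirteenth spans 21 semitones, and C#1 to A#2 is exactly 21 semitones — so this is a major thirteenth.
(Equivalently, a compound major sixth: a major sixth plus an octave.)

major 13th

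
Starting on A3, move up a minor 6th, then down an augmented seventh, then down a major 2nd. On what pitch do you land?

Fbb3

A3 up a minor sixth → F4 (8 semitones).
F4 down an augmented seventh → Gbb3 (12 semitones).
Gbb3 down a major second → Fbb3 (2 semitones).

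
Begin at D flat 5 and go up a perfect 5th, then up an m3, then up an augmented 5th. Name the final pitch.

G 6

Up a perfect fifth from Db5: Ab5 (7 semitones up).
Up a minor third from Ab5: Cb6 (3 semitones up).
Cb6 up an augmented fifth → G6 (8 semitones).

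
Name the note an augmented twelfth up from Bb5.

The twelfth's letter: B up five letter names plus an octave → F.
An augmented twelfth spans 20 semitones, so from Bb5 the target pitch is F#7.

F#7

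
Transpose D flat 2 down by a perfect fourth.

A flat 1

Four letter names down from D: A.
A perfect fourth is 5 semitones; 5 semitones down from Db2 gives Ab1.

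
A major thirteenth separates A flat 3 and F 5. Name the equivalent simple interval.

major sixth

Each octave removed subtracts seven from the number: 13 − 7 = 6.
Quality carries through unchanged, so the simple form is a major sixth.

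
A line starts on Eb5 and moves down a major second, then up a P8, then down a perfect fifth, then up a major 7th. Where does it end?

F6

Down a major second from Eb5: Db5 (2 semitones down).
A perfect octave up from Db5 is Db6.
Db6 down a perfect fifth → Gb5 (7 semitones).
Up a major seventh from Gb5: F6 (11 semitones up).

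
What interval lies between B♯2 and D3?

B to D spans three letter names (B-C-D) — that makes it a third of some quality.
A major third would be 4 semitones; B#2 to D3 is 2, two semitones narrower, so the interval is diminished.

d3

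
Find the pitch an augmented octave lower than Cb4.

The letter stays C (same as the start), shifted an octave down.
An augmented octave spans 13 semitones, so from Cb4 the target pitch is Cbb3.

Cbb3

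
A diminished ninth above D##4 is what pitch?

The ninth's letter: D up two letter names plus an octave → E.
A diminished ninth spans 12 semitones, so from D##4 the target pitch is E5.

E5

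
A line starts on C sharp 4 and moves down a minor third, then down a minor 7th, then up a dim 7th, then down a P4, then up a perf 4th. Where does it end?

A minor third down from C#4 is A#3.
A minor seventh down from A#3 is B#2.
A diminished seventh up from B#2 is A3.
A3 down a perfect fourth → E3 (5 semitones).
A perfect fourth up from E3 is A3.

A 3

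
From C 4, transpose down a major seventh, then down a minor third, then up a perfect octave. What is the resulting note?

Down a major seventh from C4: Db3 (11 semitones down).
A minor third down from Db3 is Bb2.
Up a perfect octave from Bb2: Bb3 (12 semitones up).

B flat 3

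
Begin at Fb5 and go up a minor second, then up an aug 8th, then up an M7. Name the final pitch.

F7

Up a minor second from Fb5: Gbb5 (1 semitone up).
An augmented octave up from Gbb5 is Gb6.
Up a major seventh from Gb6: F7 (11 semitones up).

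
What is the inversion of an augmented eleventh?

First reduce the compound augmented eleventh to its simple form, an augmented fourth.
Inverted interval numbers add to nine, so a fourth pairs with a fifth (4 + 5 = 9).
And augmented becomes diminished under inversion, so we get a diminished fifth.

diminished fifth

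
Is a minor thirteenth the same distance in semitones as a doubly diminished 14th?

Yes

A minor thirteenth = 20 semitones = a doubly diminished fourteenth; enharmonically equal.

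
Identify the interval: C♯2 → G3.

C to G spans five letter names (C-D-E-F-G), plus an octave — that makes it a twelfth of some quality.
C#2 to G3 spans 18 semitones — one semitone narrower than the perfect twelfth (19) — giving a diminished twelfth.
(Equivalently, a compound diminished fifth: a diminished fifth plus an octave.)

diminished twelfth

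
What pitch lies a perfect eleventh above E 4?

Counting four letter names plus an octave up from E lands on A.
A perfect eleventh is 17 semitones; 17 semitones up from E4 gives A5.

A 5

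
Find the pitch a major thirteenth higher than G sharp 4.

E sharp 6

Six letters up from G (plus an octave) reaches E.
A major thirteenth is 21 semitones; 21 semitones up from G#4 gives E#6.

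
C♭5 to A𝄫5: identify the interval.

minor 6th

C to A spans six letter names (C-D-E-F-G-A) — that makes it a sixth of some quality.
At 8 semitones, Cb5→Abb5 falls one short of a major sixth: minor.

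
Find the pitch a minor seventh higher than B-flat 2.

Counting seven letter names up from B lands on A.
A minor seventh is 10 semitones; 10 semitones up from Bb2 gives Ab3.

A-flat 3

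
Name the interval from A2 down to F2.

major third

Descending from A2 to F2 is the same interval as ascending F2 to A2.
F to A spans three letter names (F-G-A), so the interval is some kind of third.
Counting semitones, F2→A2 is 4, which is the major third.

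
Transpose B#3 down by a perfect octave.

An octave keeps the letter name B, an octave down from B.
A perfect octave is 12 semitones; 12 semitones down from B#3 gives B#2.

B#2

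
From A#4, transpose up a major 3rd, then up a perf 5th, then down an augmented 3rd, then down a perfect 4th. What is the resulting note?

A#4 up a major third → C##5 (4 semitones).
C##5 up a perfect fifth → G##5 (7 semitones).
G##5 down an augmented third → E5 (5 semitones).
E5 down a perfect fourth → B4 (5 semitones).

B4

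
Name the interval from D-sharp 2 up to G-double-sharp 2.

augmented 4th

D to G spans four letter names (D-E-F-G): a fourth.
The perfect fourth is 5 semitones; here we have 6, one semitone wider: augmented.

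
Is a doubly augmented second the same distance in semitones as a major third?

A doubly augmented second spans 4 semitones, and a major third also spans 4 semitones — they're enharmonic.

Yes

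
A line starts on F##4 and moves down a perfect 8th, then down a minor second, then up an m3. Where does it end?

A perfect octave down from F##4 is F##3.
Down a minor second from F##3: E##3 (1 semitone down).
A minor third up from E##3 is G##3.

G##3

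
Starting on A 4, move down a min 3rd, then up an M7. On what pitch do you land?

A minor third down from A4 is F#4.
Up a major seventh from F#4: E#5 (11 semitones up).

E sharp 5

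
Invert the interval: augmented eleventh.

d5

First reduce the compound augmented eleventh to its simple form, an augmented fourth.
Interval numbers invert to sum to nine: 4 + 5 = 9, so a fourth inverts to a fifth.
The quality also flips — augmented becomes diminished — giving a diminished fifth.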